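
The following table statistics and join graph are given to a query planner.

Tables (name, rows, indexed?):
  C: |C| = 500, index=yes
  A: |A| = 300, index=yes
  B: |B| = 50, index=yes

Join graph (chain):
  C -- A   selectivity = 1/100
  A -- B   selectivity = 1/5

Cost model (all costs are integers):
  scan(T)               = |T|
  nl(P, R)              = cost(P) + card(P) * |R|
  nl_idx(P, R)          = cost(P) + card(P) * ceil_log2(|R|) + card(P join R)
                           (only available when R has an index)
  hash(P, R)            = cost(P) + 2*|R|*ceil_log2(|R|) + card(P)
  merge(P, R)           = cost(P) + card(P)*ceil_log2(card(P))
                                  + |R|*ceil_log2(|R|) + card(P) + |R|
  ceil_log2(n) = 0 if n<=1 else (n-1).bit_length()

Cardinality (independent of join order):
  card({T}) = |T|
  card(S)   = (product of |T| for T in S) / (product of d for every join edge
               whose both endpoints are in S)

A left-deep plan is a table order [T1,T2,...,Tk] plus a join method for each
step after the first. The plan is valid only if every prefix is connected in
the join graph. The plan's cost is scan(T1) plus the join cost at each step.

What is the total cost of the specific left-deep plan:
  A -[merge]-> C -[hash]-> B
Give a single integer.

step 1: scan A: cost=300, card=300
step 2: join C via merge
    card(P join C) = 300*500/(100) = 1500
    cost = 300 + 300*9 + 500*9 + 300 + 500 = 8300
step 3: join B via hash
    card(P join B) = 1500*50/(5) = 15000
    cost = 8300 + 2*50*6 + 1500 = 10400

10400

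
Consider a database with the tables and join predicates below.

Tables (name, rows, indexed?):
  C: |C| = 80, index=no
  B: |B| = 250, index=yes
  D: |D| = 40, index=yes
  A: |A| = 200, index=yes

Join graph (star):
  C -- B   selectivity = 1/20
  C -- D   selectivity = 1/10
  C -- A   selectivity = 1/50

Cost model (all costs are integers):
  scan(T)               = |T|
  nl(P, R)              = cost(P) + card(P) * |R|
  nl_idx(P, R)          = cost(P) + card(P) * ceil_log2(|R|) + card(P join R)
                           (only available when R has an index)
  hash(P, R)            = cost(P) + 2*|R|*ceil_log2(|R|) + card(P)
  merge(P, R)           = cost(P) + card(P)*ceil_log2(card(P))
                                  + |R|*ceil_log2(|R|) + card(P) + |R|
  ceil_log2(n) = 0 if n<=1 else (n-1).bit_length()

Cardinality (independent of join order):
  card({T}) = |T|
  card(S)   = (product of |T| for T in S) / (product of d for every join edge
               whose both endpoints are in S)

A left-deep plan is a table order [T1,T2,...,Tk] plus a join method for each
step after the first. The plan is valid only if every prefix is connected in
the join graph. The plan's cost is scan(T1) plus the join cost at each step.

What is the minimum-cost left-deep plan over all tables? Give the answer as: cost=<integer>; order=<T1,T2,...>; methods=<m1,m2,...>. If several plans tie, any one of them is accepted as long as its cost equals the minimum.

Selinger DP (subsets sized 1..n):
  {C}: scan cost=80, card=80
  {B}: scan cost=250, card=250
  {D}: scan cost=40, card=40
  {A}: scan cost=200, card=200
  {BC}: card=1000; try (C,hash)→1620, (B,nl_idx)→1720, (B,merge)→2970, (C,merge)→3140, (B,hash)→4160, (B,nl)→20080 …(+1); best=1620 via (C,hash)
  {CD}: card=320; try (D,hash)→640, (D,nl_idx)→880, (C,merge)→960, (D,merge)→1000, (C,hash)→1200, (C,nl)→3240 …(+1); best=640 via (D,hash)
  {AC}: card=320; try (A,nl_idx)→1040, (C,hash)→1520, (A,merge)→2520, (C,merge)→2640, (A,hash)→3360, (A,nl)→16080 …(+1); best=1040 via (A,nl_idx)
  {BCD}: card=4000; try (D,hash)→3100, (B,hash)→4960, (B,merge)→6090, (B,nl_idx)→7200, (D,nl_idx)→11620, (D,merge)→12900 …(+2); best=3100 via (D,hash)
  {ABC}: card=4000; try (B,hash)→5360, (A,hash)→5820, (B,merge)→6490, (B,nl_idx)→7600, (A,nl_idx)→13620, (A,merge)→14420 …(+2); best=5360 via (B,hash)
  {ACD}: card=1280; try (D,hash)→1840, (A,hash)→4160, (D,nl_idx)→4240, (A,nl_idx)→4480, (D,merge)→4520, (A,merge)→5640 …(+2); best=1840 via (D,hash)
  {ABCD}: card=16000; try (B,hash)→7120, (D,hash)→9840, (A,hash)→10300, (B,merge)→19450, (B,nl_idx)→28080, (D,nl_idx)→45360 …(+6); best=7120 via (B,hash)

cost=7120; order=C,A,D,B; methods=nl_idx,hash,hash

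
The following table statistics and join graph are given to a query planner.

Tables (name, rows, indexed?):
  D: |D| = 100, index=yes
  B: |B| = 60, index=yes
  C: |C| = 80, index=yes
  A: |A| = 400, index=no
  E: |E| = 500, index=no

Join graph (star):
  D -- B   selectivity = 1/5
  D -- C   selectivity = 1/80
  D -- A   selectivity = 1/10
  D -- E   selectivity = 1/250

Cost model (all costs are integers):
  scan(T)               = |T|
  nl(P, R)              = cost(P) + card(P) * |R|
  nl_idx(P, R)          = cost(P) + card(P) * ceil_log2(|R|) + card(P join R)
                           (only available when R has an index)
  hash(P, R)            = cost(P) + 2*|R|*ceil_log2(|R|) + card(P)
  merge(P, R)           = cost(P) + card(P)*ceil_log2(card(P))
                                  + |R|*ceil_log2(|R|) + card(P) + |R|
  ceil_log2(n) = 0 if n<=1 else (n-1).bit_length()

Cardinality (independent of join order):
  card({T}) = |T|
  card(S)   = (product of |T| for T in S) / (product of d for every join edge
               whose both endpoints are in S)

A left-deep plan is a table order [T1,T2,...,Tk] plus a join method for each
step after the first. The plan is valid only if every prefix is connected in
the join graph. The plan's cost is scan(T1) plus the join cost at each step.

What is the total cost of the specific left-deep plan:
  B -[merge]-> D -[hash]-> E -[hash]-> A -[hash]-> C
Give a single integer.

step 1: scan B: cost=60, card=60
step 2: join D via merge
    card(P join D) = 60*100/(5) = 1200
    cost = 60 + 60*6 + 100*7 + 60 + 100 = 1280
step 3: join E via hash
    card(P join E) = 1200*500/(250) = 2400
    cost = 1280 + 2*500*9 + 1200 = 11480
step 4: join A via hash
    card(P join A) = 2400*400/(10) = 96000
    cost = 11480 + 2*400*9 + 2400 = 21080
step 5: join C via hash
    card(P join C) = 96000*80/(80) = 96000
    cost = 21080 + 2*80*7 + 96000 = 118200

118200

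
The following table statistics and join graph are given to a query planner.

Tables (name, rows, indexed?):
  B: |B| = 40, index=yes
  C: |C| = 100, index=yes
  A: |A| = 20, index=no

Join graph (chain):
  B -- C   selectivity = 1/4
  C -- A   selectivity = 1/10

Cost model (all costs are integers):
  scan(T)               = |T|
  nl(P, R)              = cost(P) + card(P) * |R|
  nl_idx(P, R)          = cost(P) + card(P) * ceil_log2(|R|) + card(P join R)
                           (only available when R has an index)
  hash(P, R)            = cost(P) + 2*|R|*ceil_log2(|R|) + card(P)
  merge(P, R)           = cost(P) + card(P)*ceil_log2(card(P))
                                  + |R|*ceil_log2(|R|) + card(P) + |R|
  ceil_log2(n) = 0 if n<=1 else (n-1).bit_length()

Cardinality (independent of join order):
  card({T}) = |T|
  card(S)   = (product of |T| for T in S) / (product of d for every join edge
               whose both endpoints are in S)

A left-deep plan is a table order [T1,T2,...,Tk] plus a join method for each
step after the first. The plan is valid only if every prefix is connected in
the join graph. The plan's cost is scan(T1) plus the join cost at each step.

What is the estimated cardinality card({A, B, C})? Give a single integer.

Tables in S: A(20), B(40), C(100)
Edges inside S: B-C(d=4), C-A(d=10)
numerator = 20 * 40 * 100 = 80000
denominator = 4 * 10 = 40
card(S) = 80000 / 40 = 2000

2000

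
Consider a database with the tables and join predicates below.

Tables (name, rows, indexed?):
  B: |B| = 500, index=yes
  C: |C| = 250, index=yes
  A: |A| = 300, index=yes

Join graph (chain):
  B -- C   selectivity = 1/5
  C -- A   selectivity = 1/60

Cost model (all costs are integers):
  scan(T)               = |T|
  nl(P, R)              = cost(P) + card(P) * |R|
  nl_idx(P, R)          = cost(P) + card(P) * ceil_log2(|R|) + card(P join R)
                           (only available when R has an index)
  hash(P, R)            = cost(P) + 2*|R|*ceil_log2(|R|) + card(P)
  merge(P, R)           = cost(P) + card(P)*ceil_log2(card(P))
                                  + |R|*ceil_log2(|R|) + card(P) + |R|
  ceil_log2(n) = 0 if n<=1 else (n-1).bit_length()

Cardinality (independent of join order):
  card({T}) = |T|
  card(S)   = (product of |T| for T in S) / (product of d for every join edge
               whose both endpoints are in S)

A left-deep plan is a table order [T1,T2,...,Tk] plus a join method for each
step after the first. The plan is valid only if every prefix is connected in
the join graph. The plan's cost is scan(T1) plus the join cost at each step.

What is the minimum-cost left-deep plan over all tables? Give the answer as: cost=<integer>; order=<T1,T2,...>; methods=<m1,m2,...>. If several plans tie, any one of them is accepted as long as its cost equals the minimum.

Selinger DP (subsets sized 1..n):
  {B}: scan cost=500, card=500
  {C}: scan cost=250, card=250
  {A}: scan cost=300, card=300
  {BC}: card=25000; try (C,hash)→5000, (B,merge)→7500, (C,merge)→7750, (B,hash)→9500, (B,nl_idx)→27500, (C,nl_idx)→29500 …(+2); best=5000 via (C,hash)
  {AC}: card=1250; try (A,nl_idx)→3750, (C,nl_idx)→3950, (C,hash)→4600, (A,merge)→5500, (C,merge)→5550, (A,hash)→5900 …(+2); best=3750 via (A,nl_idx)
  {ABC}: card=125000; try (B,hash)→14000, (B,merge)→23750, (A,hash)→35400, (B,nl_idx)→140000, (A,nl_idx)→355000, (A,merge)→408000 …(+2); best=14000 via (B,hash)

cost=14000; order=C,A,B; methods=nl_idx,hash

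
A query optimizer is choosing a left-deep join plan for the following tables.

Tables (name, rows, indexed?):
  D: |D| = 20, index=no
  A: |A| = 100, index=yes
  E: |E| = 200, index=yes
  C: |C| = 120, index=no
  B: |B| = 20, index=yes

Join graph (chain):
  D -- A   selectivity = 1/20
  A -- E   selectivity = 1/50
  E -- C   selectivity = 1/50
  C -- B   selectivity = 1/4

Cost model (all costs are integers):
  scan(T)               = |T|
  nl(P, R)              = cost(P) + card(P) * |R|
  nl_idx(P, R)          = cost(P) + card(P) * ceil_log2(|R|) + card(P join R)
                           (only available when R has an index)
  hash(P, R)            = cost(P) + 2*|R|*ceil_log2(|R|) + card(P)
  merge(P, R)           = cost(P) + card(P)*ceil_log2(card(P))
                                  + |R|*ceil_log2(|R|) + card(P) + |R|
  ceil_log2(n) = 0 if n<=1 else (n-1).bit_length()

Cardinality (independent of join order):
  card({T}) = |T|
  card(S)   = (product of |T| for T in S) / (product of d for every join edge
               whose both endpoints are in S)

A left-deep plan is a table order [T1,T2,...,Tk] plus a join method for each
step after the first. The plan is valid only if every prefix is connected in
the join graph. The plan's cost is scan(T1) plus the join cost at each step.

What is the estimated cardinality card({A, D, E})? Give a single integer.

Tables in S: A(100), D(20), E(200)
Edges inside S: D-A(d=20), A-E(d=50)
numerator = 100 * 20 * 200 = 400000
denominator = 20 * 50 = 1000
card(S) = 400000 / 1000 = 400

400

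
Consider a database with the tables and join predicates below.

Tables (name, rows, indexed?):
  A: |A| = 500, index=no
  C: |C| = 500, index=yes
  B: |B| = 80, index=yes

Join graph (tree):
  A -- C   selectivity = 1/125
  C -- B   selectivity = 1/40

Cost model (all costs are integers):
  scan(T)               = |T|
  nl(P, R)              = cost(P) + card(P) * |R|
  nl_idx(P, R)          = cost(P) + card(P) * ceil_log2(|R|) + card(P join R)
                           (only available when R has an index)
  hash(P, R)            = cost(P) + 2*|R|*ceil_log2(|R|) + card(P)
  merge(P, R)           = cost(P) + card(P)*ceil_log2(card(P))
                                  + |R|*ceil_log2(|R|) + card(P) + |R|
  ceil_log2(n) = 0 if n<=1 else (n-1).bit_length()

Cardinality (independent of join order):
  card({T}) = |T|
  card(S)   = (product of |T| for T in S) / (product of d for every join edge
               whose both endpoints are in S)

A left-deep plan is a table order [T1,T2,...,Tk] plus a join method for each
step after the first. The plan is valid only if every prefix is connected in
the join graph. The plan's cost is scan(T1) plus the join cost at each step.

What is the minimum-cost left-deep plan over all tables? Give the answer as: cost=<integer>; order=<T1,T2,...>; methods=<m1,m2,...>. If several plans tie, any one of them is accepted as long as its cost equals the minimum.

cost=10120; order=A,C,B; methods=nl_idx,hash

Selinger DP (subsets sized 1..n):
  {A}: scan cost=500, card=500
  {C}: scan cost=500, card=500
  {B}: scan cost=80, card=80
  {AC}: card=2000; try (C,nl_idx)→7000, (C,hash)→10000, (A,hash)→10000, (C,merge)→10500, (A,merge)→10500, (C,nl)→250500 …(+1); best=7000 via (C,nl_idx)
  {BC}: card=1000; try (C,nl_idx)→1800, (B,hash)→2120, (B,nl_idx)→5000, (C,merge)→5720, (B,merge)→6140, (C,hash)→9160 …(+2); best=1800 via (C,nl_idx)
  {ABC}: card=4000; try (B,hash)→10120, (A,hash)→11800, (A,merge)→17800, (B,nl_idx)→25000, (B,merge)→31640, (B,nl)→167000 …(+1); best=10120 via (B,hash)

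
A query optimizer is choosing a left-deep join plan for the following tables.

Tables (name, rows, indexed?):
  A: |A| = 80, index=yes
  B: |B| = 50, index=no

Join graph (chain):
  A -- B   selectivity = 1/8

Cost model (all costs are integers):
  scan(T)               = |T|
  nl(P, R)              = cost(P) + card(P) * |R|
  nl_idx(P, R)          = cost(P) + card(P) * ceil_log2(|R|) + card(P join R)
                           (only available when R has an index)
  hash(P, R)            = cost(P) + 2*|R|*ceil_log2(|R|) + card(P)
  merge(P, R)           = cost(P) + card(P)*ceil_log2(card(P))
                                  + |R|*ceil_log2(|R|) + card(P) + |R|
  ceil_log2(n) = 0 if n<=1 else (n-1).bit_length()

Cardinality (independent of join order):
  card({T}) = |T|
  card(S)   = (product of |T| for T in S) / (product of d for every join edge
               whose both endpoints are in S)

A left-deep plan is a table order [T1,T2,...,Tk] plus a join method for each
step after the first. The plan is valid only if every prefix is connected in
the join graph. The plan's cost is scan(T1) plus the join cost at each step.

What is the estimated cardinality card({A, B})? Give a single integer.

Tables in S: A(80), B(50)
Edges inside S: A-B(d=8)
numerator = 80 * 50 = 4000
denominator = 8 = 8
card(S) = 4000 / 8 = 500

500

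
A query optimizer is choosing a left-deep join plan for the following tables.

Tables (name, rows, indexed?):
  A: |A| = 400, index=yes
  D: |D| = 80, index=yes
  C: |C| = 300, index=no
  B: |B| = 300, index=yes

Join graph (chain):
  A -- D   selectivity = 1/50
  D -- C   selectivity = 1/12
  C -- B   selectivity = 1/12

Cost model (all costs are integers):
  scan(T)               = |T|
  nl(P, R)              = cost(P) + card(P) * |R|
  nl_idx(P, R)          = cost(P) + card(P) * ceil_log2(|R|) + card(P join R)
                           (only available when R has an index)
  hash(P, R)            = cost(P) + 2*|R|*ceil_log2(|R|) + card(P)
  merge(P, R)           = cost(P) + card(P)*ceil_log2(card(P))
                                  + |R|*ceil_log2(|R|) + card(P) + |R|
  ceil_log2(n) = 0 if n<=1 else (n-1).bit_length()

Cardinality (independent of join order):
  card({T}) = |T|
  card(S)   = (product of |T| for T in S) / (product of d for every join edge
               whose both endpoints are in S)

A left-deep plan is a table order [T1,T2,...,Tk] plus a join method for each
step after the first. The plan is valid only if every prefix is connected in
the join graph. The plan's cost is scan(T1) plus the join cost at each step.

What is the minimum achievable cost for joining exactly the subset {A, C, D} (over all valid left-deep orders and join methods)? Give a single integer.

7480

Selinger DP over subsets of {A,C,D}:
  {A}: scan cost=400, card=400
  {D}: scan cost=80, card=80
  {C}: scan cost=300, card=300
  {AD}: card=640; try (A,nl_idx)→1440, (D,hash)→1920, (D,nl_idx)→3840, (A,merge)→4720, (D,merge)→5040, (A,hash)→7360 …(+2); best=1440 via (A,nl_idx)
  {CD}: card=2000; try (D,hash)→1720, (C,merge)→3720, (D,merge)→3940, (D,nl_idx)→4400, (C,hash)→5560, (C,nl)→24080 …(+1); best=1720 via (D,hash)
  {ACD}: card=16000; try (C,hash)→7480, (A,hash)→10920, (C,merge)→11480, (A,merge)→29720, (A,nl_idx)→35720, (C,nl)→193440 …(+1); best=7480 via (C,hash)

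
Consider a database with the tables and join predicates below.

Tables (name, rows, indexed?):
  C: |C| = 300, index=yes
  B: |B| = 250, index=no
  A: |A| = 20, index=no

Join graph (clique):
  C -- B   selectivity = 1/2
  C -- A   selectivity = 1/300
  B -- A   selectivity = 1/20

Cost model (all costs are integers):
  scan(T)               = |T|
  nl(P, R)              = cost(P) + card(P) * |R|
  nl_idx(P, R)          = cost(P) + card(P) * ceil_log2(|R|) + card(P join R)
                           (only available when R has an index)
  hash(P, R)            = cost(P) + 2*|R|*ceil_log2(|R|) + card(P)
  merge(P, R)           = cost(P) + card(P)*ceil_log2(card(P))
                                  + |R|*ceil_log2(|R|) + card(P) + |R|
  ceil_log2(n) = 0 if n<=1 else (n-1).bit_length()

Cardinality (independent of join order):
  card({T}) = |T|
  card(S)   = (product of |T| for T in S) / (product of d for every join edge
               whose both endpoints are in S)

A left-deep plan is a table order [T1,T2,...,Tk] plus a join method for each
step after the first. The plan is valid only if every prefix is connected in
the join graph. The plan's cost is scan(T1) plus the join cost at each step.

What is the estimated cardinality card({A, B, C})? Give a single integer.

Tables in S: A(20), B(250), C(300)
Edges inside S: C-B(d=2), C-A(d=300), B-A(d=20)
numerator = 20 * 250 * 300 = 1500000
denominator = 2 * 300 * 20 = 12000
card(S) = 1500000 / 12000 = 125

125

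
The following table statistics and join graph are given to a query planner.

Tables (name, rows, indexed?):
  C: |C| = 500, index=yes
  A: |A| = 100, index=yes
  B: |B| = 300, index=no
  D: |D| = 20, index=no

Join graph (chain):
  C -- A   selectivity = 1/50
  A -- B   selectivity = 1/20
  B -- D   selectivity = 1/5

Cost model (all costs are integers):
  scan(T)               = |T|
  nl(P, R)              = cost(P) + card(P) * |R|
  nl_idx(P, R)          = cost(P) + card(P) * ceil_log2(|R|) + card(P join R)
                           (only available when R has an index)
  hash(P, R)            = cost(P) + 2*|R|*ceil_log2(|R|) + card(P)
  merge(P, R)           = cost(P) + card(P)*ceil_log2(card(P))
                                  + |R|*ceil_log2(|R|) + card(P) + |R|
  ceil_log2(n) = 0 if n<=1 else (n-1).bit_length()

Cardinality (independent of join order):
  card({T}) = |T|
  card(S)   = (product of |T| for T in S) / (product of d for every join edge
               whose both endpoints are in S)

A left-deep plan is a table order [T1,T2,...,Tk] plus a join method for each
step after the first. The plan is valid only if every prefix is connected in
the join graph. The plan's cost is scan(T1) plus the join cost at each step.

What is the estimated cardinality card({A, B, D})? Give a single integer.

6000

Tables in S: A(100), B(300), D(20)
Edges inside S: A-B(d=20), B-D(d=5)
numerator = 100 * 300 * 20 = 600000
denominator = 20 * 5 = 100
card(S) = 600000 / 100 = 6000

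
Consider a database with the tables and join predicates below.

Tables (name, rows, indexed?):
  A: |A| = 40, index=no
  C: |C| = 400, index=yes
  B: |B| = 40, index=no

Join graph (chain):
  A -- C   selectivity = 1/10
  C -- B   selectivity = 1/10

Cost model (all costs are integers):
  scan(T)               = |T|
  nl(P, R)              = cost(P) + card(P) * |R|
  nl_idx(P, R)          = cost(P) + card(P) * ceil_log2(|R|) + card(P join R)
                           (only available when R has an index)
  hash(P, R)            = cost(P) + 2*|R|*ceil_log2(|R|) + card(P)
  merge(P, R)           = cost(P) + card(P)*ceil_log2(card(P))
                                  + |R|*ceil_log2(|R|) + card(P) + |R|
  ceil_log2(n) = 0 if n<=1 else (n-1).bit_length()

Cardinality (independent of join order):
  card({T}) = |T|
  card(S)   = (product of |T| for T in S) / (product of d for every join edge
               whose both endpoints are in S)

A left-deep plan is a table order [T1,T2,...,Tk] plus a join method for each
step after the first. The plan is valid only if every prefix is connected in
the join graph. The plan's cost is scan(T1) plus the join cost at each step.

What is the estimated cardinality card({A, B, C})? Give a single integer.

Tables in S: A(40), B(40), C(400)
Edges inside S: A-C(d=10), C-B(d=10)
numerator = 40 * 40 * 400 = 640000
denominator = 10 * 10 = 100
card(S) = 640000 / 100 = 6400

6400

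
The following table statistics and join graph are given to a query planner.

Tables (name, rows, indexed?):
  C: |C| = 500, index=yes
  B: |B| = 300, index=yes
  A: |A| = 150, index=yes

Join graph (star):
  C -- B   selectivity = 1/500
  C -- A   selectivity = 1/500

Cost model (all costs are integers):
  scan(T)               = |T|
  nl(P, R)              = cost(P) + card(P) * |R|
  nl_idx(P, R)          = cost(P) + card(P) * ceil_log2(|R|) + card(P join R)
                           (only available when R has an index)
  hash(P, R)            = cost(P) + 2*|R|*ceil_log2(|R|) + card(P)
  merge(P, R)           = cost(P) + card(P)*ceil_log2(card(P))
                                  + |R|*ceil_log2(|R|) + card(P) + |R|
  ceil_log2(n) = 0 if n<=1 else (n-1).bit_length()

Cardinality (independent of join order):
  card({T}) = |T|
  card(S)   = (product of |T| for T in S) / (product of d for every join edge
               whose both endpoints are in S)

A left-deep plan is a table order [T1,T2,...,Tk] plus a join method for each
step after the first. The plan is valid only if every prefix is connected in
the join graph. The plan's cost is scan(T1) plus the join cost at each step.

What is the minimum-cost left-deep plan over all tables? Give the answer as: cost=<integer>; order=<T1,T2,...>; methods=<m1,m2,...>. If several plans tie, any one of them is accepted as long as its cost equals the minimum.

Selinger DP (subsets sized 1..n):
  {C}: scan cost=500, card=500
  {B}: scan cost=300, card=300
  {A}: scan cost=150, card=150
  {BC}: card=300; try (C,nl_idx)→3300, (B,nl_idx)→5300, (B,hash)→6400, (C,merge)→8300, (B,merge)→8500, (C,hash)→9600 …(+2); best=3300 via (C,nl_idx)
  {AC}: card=150; try (C,nl_idx)→1650, (A,hash)→3400, (A,nl_idx)→4650, (C,merge)→6500, (A,merge)→6850, (C,hash)→9300 …(+2); best=1650 via (C,nl_idx)
  {ABC}: card=90; try (B,nl_idx)→3090, (A,nl_idx)→5790, (B,merge)→6000, (A,hash)→6000, (B,hash)→7200, (A,merge)→7650 …(+2); best=3090 via (B,nl_idx)

cost=3090; order=A,C,B; methods=nl_idx,nl_idx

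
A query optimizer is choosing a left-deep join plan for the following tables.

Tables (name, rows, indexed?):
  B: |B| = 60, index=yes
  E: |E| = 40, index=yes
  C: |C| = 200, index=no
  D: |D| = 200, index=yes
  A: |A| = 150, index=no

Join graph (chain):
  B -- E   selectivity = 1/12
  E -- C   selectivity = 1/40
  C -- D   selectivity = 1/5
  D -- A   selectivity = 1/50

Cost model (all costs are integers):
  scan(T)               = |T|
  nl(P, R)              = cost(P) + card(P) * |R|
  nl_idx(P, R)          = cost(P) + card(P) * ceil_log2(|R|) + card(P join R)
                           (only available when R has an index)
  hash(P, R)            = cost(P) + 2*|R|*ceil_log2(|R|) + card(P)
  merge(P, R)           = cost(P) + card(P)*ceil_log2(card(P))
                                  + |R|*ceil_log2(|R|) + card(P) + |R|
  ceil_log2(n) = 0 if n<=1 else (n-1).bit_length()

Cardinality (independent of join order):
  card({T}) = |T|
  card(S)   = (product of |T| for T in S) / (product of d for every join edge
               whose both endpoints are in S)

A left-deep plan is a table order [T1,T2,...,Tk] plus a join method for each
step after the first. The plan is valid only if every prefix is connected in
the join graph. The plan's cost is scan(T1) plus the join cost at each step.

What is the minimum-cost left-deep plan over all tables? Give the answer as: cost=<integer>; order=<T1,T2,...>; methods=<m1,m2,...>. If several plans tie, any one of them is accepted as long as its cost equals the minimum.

Selinger DP (subsets sized 1..n):
  {B}: scan cost=60, card=60
  {E}: scan cost=40, card=40
  {C}: scan cost=200, card=200
  {D}: scan cost=200, card=200
  {A}: scan cost=150, card=150
  {BE}: card=200; try (B,nl_idx)→480, (E,hash)→600, (E,nl_idx)→620, (B,merge)→740, (E,merge)→760, (B,hash)→800 …(+2); best=480 via (B,nl_idx)
  {CE}: card=200; try (E,hash)→880, (E,nl_idx)→1600, (C,merge)→2120, (E,merge)→2280, (C,hash)→3280, (C,nl)→8040 …(+1); best=880 via (E,hash)
  {CD}: card=8000; try (D,hash)→3600, (C,hash)→3600, (D,merge)→3800, (C,merge)→3800, (D,nl_idx)→9800, (D,nl)→40200 …(+1); best=3600 via (D,hash)
  {AD}: card=600; try (D,nl_idx)→1950, (A,hash)→2800, (D,merge)→3300, (A,merge)→3350, (D,hash)→3500, (D,nl)→30150 …(+1); best=1950 via (D,nl_idx)
  {BCE}: card=1000; try (B,hash)→1800, (B,nl_idx)→3080, (B,merge)→3100, (C,hash)→3880, (C,merge)→4080, (B,nl)→12880 …(+1); best=1800 via (B,hash)
  {CDE}: card=8000; try (D,hash)→4280, (D,merge)→4480, (D,nl_idx)→10480, (E,hash)→12080, (D,nl)→40880, (E,nl_idx)→59600 …(+2); best=4280 via (D,hash)
  {ACD}: card=24000; try (C,hash)→5750, (C,merge)→10350, (A,hash)→14000, (A,merge)→116950, (C,nl)→121950, (A,nl)→1203600; best=5750 via (C,hash)
  {BCDE}: card=40000; try (D,hash)→6000, (B,hash)→13000, (D,merge)→14600, (D,nl_idx)→49800, (B,nl_idx)→92280, (B,merge)→116700 …(+2); best=6000 via (D,hash)
  {ACDE}: card=24000; try (A,hash)→14680, (E,hash)→30230, (A,merge)→117630, (E,nl_idx)→173750, (E,merge)→390030, (E,nl)→965750 …(+1); best=14680 via (A,hash)
  {ABCDE}: card=120000; try (B,hash)→39400, (A,hash)→48400, (B,nl_idx)→278680, (B,merge)→399100, (A,merge)→687350, (B,nl)→1454680 …(+1); best=39400 via (B,hash)

cost=39400; order=C,E,D,A,B; methods=hash,hash,hash,hash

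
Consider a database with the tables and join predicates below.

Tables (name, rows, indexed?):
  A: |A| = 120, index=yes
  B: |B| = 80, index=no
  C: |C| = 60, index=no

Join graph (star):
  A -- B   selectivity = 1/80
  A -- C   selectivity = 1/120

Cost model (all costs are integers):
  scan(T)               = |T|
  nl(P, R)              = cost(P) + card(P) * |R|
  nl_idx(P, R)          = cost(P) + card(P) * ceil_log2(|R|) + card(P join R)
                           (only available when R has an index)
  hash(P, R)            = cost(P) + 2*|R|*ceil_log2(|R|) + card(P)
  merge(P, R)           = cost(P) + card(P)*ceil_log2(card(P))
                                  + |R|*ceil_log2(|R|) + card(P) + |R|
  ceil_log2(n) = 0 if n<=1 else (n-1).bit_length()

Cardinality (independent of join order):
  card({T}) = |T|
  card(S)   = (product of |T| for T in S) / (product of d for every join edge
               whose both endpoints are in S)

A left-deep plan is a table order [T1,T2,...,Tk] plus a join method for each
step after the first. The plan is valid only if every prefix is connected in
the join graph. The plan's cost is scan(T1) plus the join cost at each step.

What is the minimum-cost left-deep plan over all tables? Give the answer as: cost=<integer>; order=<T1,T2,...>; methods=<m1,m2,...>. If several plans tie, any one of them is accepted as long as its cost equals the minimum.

Selinger DP (subsets sized 1..n):
  {A}: scan cost=120, card=120
  {B}: scan cost=80, card=80
  {C}: scan cost=60, card=60
  {AB}: card=120; try (A,nl_idx)→760, (B,hash)→1360, (A,merge)→1680, (B,merge)→1720, (A,hash)→1840, (A,nl)→9680 …(+1); best=760 via (A,nl_idx)
  {AC}: card=60; try (A,nl_idx)→540, (C,hash)→960, (A,merge)→1440, (C,merge)→1500, (A,hash)→1800, (A,nl)→7260 …(+1); best=540 via (A,nl_idx)
  {ABC}: card=60; try (C,hash)→1600, (B,merge)→1600, (B,hash)→1720, (C,merge)→2140, (B,nl)→5340, (C,nl)→7960; best=1600 via (C,hash)

cost=1600; order=B,A,C; methods=nl_idx,hash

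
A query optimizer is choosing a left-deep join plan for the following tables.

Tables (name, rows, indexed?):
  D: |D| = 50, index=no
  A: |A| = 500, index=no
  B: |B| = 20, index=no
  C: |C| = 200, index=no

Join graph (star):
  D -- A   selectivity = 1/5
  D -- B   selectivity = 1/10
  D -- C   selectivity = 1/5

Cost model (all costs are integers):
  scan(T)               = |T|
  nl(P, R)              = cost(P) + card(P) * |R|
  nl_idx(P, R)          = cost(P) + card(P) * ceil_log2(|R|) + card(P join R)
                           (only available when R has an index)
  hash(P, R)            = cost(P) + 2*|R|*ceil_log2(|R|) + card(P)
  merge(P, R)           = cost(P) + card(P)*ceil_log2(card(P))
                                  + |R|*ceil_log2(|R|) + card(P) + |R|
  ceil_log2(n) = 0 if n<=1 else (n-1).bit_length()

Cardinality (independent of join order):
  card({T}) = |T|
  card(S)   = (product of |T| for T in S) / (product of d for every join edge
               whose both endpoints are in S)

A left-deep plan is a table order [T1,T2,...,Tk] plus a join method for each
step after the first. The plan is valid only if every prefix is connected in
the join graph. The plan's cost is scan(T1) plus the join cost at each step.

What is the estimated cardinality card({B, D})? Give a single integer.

100

Tables in S: B(20), D(50)
Edges inside S: D-B(d=10)
numerator = 20 * 50 = 1000
denominator = 10 = 10
card(S) = 1000 / 10 = 100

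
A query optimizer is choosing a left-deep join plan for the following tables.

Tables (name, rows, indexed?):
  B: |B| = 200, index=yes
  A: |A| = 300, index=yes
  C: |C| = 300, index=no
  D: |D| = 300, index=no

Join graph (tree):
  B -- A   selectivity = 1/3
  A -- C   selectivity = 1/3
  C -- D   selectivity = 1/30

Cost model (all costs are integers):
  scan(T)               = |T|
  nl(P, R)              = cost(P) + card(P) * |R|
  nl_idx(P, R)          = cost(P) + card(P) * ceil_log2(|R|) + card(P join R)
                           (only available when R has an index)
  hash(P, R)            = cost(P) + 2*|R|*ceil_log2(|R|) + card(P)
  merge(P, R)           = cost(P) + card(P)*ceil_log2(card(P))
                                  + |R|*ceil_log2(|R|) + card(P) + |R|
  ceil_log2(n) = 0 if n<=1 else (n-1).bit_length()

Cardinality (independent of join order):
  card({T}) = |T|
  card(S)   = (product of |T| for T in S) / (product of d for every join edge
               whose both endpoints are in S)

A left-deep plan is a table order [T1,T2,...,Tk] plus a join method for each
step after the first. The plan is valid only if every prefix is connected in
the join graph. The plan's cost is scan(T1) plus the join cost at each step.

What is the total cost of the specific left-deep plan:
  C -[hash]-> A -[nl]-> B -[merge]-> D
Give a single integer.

50009000

step 1: scan C: cost=300, card=300
step 2: join A via hash
    card(P join A) = 300*300/(3) = 30000
    cost = 300 + 2*300*9 + 300 = 6000
step 3: join B via nl
    card(P join B) = 30000*200/(3) = 2000000
    cost = 6000 + 30000*200 = 6006000
step 4: join D via merge
    card(P join D) = 2000000*300/(30) = 20000000
    cost = 6006000 + 2000000*21 + 300*9 + 2000000 + 300 = 50009000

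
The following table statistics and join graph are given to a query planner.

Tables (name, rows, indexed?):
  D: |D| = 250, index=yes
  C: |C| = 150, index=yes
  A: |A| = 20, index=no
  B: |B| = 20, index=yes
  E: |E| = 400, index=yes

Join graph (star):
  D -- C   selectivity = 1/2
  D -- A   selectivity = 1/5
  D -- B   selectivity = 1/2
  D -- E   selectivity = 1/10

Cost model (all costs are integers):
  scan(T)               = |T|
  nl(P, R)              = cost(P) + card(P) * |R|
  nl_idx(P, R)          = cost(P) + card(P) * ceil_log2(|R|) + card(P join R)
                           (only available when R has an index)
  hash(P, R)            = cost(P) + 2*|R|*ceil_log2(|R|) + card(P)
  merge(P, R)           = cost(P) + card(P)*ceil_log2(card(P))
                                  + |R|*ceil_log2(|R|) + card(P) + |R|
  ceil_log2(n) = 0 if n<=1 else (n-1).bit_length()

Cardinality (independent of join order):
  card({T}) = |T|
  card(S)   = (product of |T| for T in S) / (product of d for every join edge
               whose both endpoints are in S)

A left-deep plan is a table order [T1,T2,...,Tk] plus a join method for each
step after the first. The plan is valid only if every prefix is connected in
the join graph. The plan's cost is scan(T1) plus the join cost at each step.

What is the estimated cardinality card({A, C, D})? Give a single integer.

Tables in S: A(20), C(150), D(250)
Edges inside S: D-C(d=2), D-A(d=5)
numerator = 20 * 150 * 250 = 750000
denominator = 2 * 5 = 10
card(S) = 750000 / 10 = 75000

75000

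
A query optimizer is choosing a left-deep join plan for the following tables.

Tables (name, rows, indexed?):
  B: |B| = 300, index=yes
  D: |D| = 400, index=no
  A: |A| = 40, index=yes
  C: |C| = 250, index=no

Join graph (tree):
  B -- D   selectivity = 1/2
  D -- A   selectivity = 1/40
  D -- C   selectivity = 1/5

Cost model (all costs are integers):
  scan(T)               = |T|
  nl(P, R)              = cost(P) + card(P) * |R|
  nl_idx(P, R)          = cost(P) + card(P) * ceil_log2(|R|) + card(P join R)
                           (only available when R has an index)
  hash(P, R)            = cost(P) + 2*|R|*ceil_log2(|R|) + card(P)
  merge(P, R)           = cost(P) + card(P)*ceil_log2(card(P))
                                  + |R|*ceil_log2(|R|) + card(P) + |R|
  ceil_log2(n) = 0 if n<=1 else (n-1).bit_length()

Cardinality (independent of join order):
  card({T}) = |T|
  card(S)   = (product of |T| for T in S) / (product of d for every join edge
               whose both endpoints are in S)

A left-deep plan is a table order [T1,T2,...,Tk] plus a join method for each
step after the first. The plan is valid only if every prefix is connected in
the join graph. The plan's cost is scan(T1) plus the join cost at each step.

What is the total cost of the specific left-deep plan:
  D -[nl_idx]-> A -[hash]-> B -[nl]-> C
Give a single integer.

step 1: scan D: cost=400, card=400
step 2: join A via nl_idx
    card(P join A) = 400*40/(40) = 400
    cost = 400 + 400*6 + 400 = 3200
step 3: join B via hash
    card(P join B) = 400*300/(2) = 60000
    cost = 3200 + 2*300*9 + 400 = 9000
step 4: join C via nl
    card(P join C) = 60000*250/(5) = 3000000
    cost = 9000 + 60000*250 = 15009000

15009000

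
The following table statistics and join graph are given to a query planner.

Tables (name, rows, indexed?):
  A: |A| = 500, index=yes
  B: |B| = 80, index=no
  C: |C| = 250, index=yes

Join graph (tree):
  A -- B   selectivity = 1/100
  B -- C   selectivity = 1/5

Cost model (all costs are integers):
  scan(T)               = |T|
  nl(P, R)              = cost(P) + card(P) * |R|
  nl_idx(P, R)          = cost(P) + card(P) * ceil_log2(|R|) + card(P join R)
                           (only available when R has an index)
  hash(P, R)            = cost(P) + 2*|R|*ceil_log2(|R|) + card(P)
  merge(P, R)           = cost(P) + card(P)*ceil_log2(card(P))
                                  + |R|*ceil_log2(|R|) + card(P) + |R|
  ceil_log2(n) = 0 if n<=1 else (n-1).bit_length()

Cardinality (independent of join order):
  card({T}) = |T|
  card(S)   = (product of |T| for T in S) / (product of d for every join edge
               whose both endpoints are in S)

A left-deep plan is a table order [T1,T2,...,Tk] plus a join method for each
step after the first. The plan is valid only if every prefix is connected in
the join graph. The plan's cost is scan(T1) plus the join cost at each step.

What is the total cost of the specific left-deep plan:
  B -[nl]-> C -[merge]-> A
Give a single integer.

77080

step 1: scan B: cost=80, card=80
step 2: join C via nl
    card(P join C) = 80*250/(5) = 4000
    cost = 80 + 80*250 = 20080
step 3: join A via merge
    card(P join A) = 4000*500/(100) = 20000
    cost = 20080 + 4000*12 + 500*9 + 4000 + 500 = 77080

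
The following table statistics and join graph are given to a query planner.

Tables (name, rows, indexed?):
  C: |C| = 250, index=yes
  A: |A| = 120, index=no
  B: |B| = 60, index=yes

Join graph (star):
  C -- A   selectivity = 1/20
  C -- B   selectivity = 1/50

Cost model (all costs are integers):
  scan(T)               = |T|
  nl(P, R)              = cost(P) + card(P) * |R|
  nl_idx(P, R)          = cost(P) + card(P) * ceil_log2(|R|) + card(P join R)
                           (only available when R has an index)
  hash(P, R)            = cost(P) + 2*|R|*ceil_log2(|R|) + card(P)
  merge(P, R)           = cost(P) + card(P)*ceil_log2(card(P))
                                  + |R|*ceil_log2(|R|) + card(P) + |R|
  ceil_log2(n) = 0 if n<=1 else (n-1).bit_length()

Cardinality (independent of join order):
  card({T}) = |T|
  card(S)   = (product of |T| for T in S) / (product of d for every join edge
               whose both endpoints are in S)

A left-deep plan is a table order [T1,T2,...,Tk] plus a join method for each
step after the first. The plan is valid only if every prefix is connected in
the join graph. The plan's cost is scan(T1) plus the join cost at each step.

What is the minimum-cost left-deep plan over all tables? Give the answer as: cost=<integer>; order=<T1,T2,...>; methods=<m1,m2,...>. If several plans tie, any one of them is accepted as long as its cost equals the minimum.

cost=2820; order=B,C,A; methods=nl_idx,hash

Selinger DP (subsets sized 1..n):
  {C}: scan cost=250, card=250
  {A}: scan cost=120, card=120
  {B}: scan cost=60, card=60
  {AC}: card=1500; try (A,hash)→2180, (C,nl_idx)→2580, (C,merge)→3330, (A,merge)→3460, (C,hash)→4240, (C,nl)→30120 …(+1); best=2180 via (A,hash)
  {BC}: card=300; try (C,nl_idx)→840, (B,hash)→1220, (B,nl_idx)→2050, (C,merge)→2730, (B,merge)→2920, (C,hash)→4120 …(+2); best=840 via (C,nl_idx)
  {ABC}: card=1800; try (A,hash)→2820, (B,hash)→4400, (A,merge)→4800, (B,nl_idx)→12980, (B,merge)→20600, (A,nl)→36840 …(+1); best=2820 via (A,hash)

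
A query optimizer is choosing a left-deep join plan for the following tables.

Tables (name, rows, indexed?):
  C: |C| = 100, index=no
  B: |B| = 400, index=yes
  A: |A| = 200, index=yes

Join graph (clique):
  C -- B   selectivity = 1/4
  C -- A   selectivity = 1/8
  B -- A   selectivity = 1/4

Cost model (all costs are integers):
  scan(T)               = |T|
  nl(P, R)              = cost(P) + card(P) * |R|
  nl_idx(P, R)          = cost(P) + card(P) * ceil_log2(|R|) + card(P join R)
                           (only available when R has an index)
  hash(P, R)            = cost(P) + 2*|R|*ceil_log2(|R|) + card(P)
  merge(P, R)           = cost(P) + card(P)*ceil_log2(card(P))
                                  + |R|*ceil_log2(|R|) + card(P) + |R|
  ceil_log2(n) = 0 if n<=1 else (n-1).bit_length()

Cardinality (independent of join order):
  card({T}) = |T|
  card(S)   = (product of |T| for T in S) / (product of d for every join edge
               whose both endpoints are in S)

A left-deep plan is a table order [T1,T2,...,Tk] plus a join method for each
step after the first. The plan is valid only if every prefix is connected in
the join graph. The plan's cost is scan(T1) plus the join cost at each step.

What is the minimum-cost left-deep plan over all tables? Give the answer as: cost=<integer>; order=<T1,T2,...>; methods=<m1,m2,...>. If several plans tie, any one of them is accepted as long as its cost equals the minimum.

Selinger DP (subsets sized 1..n):
  {C}: scan cost=100, card=100
  {B}: scan cost=400, card=400
  {A}: scan cost=200, card=200
  {BC}: card=10000; try (C,hash)→2200, (B,merge)→4900, (C,merge)→5200, (B,hash)→7400, (B,nl_idx)→11000, (B,nl)→40100 …(+1); best=2200 via (C,hash)
  {AC}: card=2500; try (C,hash)→1800, (A,merge)→2700, (C,merge)→2800, (A,hash)→3400, (A,nl_idx)→3400, (A,nl)→20100 …(+1); best=1800 via (C,hash)
  {AB}: card=20000; try (A,hash)→4000, (B,merge)→6000, (A,merge)→6200, (B,hash)→7600, (B,nl_idx)→22000, (A,nl_idx)→23600 …(+2); best=4000 via (A,hash)
  {ABC}: card=62500; try (B,hash)→11500, (A,hash)→15400, (C,hash)→25400, (B,merge)→38300, (B,nl_idx)→86800, (A,nl_idx)→144700 …(+5); best=11500 via (B,hash)

cost=11500; order=A,C,B; methods=hash,hash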